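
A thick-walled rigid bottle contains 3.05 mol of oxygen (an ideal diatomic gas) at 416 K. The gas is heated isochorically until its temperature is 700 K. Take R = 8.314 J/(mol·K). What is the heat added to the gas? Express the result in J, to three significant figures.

Q ≈ 18000 J

Constant volume ⇒ W = 0, so Q = ΔU = nCᵥΔT with Cᵥ = 5R/2 = 20.79 J/(mol·K).
ΔU = (3.05)(20.79)(700 − 416) = 18004 J.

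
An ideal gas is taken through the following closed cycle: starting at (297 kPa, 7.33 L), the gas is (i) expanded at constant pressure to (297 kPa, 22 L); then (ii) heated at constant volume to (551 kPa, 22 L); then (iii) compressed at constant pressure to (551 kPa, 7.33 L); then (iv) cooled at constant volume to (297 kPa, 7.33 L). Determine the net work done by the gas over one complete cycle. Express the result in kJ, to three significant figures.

W_net ≈ -3.73 kJ

Constant-volume legs do no work.
W(i) = (297)(22 − 7.33) = 4357 J; W(iii) = (551)(7.33 − 22) = -8083 J.
W_net = 4357 − 8083 = -3726 J (the counter-clockwise enclosed area).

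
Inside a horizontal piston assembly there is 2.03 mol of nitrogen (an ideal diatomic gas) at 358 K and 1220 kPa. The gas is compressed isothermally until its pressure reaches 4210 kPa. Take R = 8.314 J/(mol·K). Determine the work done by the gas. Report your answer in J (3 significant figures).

Isothermal process: W = nRT ln(V₂/V₁) = nRT ln(P₁/P₂).
W = (2.03)(8.314)(358) × ln(1220/4210)
  = 6042 × ln(0.2898) = 6042 × -1.239
W_by_gas = -7484 J.

W ≈ -7480 J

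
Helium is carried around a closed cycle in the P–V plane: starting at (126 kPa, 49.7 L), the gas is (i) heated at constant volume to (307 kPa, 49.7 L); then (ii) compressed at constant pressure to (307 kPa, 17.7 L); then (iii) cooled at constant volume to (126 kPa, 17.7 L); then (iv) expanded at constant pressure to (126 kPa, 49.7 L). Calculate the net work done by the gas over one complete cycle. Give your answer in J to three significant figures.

Constant-volume legs do no work.
W(ii) = (307)(17.7 − 49.7) = -9824 J; W(iv) = (126)(49.7 − 17.7) = 4032 J.
W_net = -9824 + 4032 = -5792 J (the counter-clockwise enclosed area).

W_net ≈ -5790 J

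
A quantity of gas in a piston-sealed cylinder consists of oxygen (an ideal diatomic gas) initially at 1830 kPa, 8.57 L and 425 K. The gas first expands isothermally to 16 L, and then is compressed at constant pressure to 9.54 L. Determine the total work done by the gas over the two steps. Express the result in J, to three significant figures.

Step 1 (isothermal): W = P₁V₁ ln(V₂/V₁) = (15683) ln(16/8.57) = 9791 J.
After step 1: P = 980.2 kPa, V = 16 L, T = 425 K.
Step 2 (isobaric): W = PΔV = (980.2 kPa)(9.54 − 16 L) = -6332 J.
W_total = 9791 − 6332 = 3459 J.

W_total ≈ 3460 J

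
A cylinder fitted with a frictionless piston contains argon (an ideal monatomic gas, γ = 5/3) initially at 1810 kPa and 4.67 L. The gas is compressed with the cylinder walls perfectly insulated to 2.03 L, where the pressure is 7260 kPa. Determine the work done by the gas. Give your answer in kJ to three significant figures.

Adiabatic: W = (P₁V₁ − P₂V₂)/(γ − 1) with γ = 5/3.
P₁V₁ = 8453 J, P₂V₂ = 14738 J.
W = (8453 − 14738) / 0.6667 = -9428 J.

W ≈ -9.43 kJ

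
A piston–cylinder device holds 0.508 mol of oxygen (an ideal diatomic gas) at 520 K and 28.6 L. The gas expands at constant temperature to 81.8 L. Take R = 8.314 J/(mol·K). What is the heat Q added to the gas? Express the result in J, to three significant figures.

Isothermal ⇒ ΔU = 0, so Q = W = nRT ln(V₂/V₁).
Q = (0.508)(8.314)(520) ln(81.8/28.6) = 2196 × 1.051 = 2308 J.

Q ≈ 2310 J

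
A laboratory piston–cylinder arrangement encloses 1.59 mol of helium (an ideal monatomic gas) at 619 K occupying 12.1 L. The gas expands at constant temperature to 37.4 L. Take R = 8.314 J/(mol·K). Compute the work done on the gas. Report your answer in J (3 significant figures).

Isothermal: W = nRT ln(V₂/V₁).
W = (1.59)(8.314)(619) × ln(37.4/12.1)
  = 8183 × 1.128
W_by_gas = 9234 J; work on gas = −W_by = -9234 J.

W ≈ -9230 J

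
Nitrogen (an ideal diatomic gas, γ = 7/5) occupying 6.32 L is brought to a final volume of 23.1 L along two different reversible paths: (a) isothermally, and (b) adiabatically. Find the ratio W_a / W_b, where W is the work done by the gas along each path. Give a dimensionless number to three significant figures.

W_a / W_b ≈ 1.28

Path (a) isothermal: W = P₁V₁ ln(V₂/V₁) → W_a/(P₁V₁) = 1.296.
Path (b) adiabatic: W = P₁V₁(1 − (V₁/V₂)^(γ−1))/(γ−1) → W_b/(P₁V₁) = 1.011.
W_a / W_b = 1.296 / 1.011 = 1.282.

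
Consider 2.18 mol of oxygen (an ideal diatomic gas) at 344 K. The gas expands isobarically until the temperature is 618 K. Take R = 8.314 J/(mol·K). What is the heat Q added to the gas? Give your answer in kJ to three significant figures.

Isobaric: W = nRΔT = (2.18)(8.314)(274) = 4966 J.
ΔU = nCᵥΔT with Cᵥ = 5R/2: ΔU = (2.18)(20.79)(274) = 12415 J.
Q = ΔU + W = 12415 + 4966 = 17381 J.

Q ≈ 17.4 kJ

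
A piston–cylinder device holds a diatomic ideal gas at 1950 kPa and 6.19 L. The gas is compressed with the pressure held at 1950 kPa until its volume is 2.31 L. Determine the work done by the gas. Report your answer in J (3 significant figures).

W ≈ -7570 J

Isobaric: W = P ΔV.
W = (1950 kPa)(2.31 − 6.19 L) = (1950)(-3.88) = -7566 J.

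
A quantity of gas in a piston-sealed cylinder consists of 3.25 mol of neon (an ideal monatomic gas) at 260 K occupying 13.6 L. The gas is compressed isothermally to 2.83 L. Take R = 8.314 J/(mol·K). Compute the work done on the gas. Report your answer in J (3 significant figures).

W ≈ 11000 J

Isothermal: W = nRT ln(V₂/V₁).
W = (3.25)(8.314)(260) × ln(2.83/13.6)
  = 7025 × -1.57
W_by_gas = -11028 J; work on gas = −W_by = 11028 J.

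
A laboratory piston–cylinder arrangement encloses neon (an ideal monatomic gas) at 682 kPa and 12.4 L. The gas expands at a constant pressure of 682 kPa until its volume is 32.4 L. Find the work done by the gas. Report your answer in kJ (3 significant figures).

W ≈ 13.6 kJ

Isobaric: W = P ΔV.
W = (682 kPa)(32.4 − 12.4 L) = (682)(20) = 13640 J.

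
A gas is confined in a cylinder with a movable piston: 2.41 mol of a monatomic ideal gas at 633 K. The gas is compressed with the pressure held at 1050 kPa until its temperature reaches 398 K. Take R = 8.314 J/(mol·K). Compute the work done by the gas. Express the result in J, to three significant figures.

W ≈ -4710 J

Isobaric: W = P ΔV = nR ΔT.
W = (2.41)(8.314)(398 − 633) = -4709 J.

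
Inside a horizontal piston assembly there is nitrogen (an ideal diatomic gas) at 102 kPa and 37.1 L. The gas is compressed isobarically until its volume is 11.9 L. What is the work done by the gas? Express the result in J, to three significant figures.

Isobaric: W = P ΔV.
W = (102 kPa)(11.9 − 37.1 L) = (102)(-25.2) = -2570 J.

W ≈ -2570 J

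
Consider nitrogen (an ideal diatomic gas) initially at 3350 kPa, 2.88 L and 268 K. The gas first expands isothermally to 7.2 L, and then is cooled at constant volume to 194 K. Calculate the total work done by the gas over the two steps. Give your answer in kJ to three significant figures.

Step 1 (isothermal): W = P₁V₁ ln(V₂/V₁) = (9648) ln(7.2/2.88) = 8840 J.
Step 2 (isochoric): W = 0 (constant volume).
W_total = 8840 + 0 = 8840 J.

W_total ≈ 8.84 kJ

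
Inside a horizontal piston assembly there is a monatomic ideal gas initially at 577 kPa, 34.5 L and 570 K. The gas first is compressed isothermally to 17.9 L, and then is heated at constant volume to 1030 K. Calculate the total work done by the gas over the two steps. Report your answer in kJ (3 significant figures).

Step 1 (isothermal): W = P₁V₁ ln(V₂/V₁) = (19906) ln(17.9/34.5) = -13062 J.
Step 2 (isochoric): W = 0 (constant volume).
W_total = -13062 + 0 = -13062 J.

W_total ≈ -13.1 kJ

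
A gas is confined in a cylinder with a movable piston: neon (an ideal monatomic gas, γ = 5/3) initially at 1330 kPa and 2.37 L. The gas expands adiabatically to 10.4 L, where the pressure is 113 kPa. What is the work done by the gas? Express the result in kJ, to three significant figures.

Adiabatic: W = (P₁V₁ − P₂V₂)/(γ − 1) with γ = 5/3.
P₁V₁ = 3152 J, P₂V₂ = 1175 J.
W = (3152 − 1175) / 0.6667 = 2965 J.

W ≈ 2.97 kJ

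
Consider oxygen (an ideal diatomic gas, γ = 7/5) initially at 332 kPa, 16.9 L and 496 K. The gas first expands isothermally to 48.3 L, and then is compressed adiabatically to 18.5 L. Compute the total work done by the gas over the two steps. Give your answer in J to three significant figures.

Step 1 (isothermal): W = P₁V₁ ln(V₂/V₁) = (5611) ln(48.3/16.9) = 5892 J.
After step 1: P = 116.2 kPa, V = 48.3 L, T = 496 K.
Step 2 (adiabatic): W = (P₁V₁ − P₂V₂)/(γ−1) = (5611 − 8236)/0.4 = -6564 J.
W_total = 5892 − 6564 = -671.9 J.

W_total ≈ -672 J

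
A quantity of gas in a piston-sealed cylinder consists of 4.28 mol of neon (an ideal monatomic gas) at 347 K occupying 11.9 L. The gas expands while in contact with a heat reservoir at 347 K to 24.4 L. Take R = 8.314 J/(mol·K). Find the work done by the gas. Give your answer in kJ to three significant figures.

W ≈ 8.87 kJ

Isothermal: W = nRT ln(V₂/V₁).
W = (4.28)(8.314)(347) × ln(24.4/11.9)
  = 12348 × 0.718
W_by_gas = 8866 J.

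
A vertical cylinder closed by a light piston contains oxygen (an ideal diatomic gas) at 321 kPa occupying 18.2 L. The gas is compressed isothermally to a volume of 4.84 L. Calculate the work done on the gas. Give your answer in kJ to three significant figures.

Isothermal: W = nRT ln(V₂/V₁) = P₁V₁ ln(V₂/V₁).
P₁V₁ = (321 kPa)(18.2 L) = 5842 J.
W = 5842 × ln(4.84/18.2) = 5842 × -1.325
W_by_gas = -7738 J; work on gas = −W_by = 7738 J.

W ≈ 7.74 kJ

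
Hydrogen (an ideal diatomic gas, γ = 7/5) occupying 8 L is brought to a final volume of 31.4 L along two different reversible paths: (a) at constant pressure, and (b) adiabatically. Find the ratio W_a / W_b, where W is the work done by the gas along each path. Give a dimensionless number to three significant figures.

W_a / W_b ≈ 2.78

Path (a) isobaric: W = P₁(V₂ − V₁) → W_a/(P₁V₁) = 2.925.
Path (b) adiabatic: W = P₁V₁(1 − (V₁/V₂)^(γ−1))/(γ−1) → W_b/(P₁V₁) = 1.053.
W_a / W_b = 2.925 / 1.053 = 2.777.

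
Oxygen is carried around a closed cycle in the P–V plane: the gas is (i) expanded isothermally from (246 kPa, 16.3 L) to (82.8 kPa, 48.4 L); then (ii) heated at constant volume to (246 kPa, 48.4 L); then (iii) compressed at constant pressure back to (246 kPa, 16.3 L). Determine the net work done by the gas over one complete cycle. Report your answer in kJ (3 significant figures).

W_net ≈ -3.53 kJ

Leg (i): W = PᵢVᵢ ln(V_f/Vᵢ) = (4010) ln(48.4/16.3) = 4364 J.
Leg (ii): W = 0.
Leg (iii): W = PΔV = (246)(16.3 − 48.4) = -7897 J.
W_net = 4364 − 7897 = -3533 J.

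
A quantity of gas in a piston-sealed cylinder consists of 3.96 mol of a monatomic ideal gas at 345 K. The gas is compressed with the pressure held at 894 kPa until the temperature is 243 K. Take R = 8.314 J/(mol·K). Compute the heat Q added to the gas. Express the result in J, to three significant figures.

Q ≈ -8400 J

Isobaric: W = nRΔT = (3.96)(8.314)(-102) = -3358 J.
ΔU = nCᵥΔT with Cᵥ = 3R/2: ΔU = (3.96)(12.47)(-102) = -5037 J.
Q = ΔU + W = -5037 − 3358 = -8395 J.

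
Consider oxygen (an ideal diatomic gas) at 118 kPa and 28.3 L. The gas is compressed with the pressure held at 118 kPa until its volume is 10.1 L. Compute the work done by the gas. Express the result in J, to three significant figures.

Isobaric: W = P ΔV.
W = (118 kPa)(10.1 − 28.3 L) = (118)(-18.2) = -2148 J.

W ≈ -2150 J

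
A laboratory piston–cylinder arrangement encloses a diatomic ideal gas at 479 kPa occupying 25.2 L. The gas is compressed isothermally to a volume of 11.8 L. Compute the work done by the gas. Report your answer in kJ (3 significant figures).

Isothermal: W = nRT ln(V₂/V₁) = P₁V₁ ln(V₂/V₁).
P₁V₁ = (479 kPa)(25.2 L) = 12071 J.
W = 12071 × ln(11.8/25.2) = 12071 × -0.7587
W_by_gas = -9159 J.

W ≈ -9.16 kJ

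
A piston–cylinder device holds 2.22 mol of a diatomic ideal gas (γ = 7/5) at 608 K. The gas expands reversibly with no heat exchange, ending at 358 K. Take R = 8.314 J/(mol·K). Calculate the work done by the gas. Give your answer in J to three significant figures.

W ≈ 11500 J

Adiabatic ⇒ Q = 0, so W_by = −ΔU = nCᵥ(T₁ − T₂).
Cᵥ = 5R/2 = 20.79 J/(mol·K).
W = (2.22)(20.79)(608 − 358) = 11536 J.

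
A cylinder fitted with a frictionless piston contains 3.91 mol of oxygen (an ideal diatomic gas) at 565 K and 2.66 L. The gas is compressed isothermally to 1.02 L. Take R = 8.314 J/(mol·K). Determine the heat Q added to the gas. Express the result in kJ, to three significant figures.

Isothermal ⇒ ΔU = 0, so Q = W = nRT ln(V₂/V₁).
Q = (3.91)(8.314)(565) ln(1.02/2.66) = 18367 × -0.9585 = -17605 J.

Q ≈ -17.6 kJ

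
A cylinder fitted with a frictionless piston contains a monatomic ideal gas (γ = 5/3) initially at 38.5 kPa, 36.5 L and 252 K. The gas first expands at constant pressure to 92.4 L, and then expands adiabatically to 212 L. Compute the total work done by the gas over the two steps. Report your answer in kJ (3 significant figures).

W_total ≈ 4.42 kJ

Step 1 (isobaric): W = PΔV = (38.5 kPa)(92.4 − 36.5 L) = 2152 J.
After step 1: P = 38.5 kPa, V = 92.4 L, T = 637.9 K.
Step 2 (adiabatic): W = (P₁V₁ − P₂V₂)/(γ−1) = (3557 − 2045)/0.667 = 2269 J.
W_total = 2152 + 2269 = 4421 J.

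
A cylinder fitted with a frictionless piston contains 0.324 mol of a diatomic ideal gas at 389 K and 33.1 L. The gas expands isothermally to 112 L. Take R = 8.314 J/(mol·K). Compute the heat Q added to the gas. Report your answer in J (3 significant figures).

Q ≈ 1280 J

Isothermal ⇒ ΔU = 0, so Q = W = nRT ln(V₂/V₁).
Q = (0.324)(8.314)(389) ln(112/33.1) = 1048 × 1.219 = 1277 J.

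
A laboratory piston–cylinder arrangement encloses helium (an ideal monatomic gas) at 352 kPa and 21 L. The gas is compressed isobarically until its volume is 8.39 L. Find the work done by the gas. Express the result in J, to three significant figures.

Isobaric: W = P ΔV.
W = (352 kPa)(8.39 − 21 L) = (352)(-12.61) = -4439 J.

W ≈ -4440 J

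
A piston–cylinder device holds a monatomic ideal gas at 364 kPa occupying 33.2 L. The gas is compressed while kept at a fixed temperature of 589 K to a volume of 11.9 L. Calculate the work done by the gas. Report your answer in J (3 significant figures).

W ≈ -12400 J

Isothermal: W = nRT ln(V₂/V₁) = P₁V₁ ln(V₂/V₁).
P₁V₁ = (364 kPa)(33.2 L) = 12085 J.
W = 12085 × ln(11.9/33.2) = 12085 × -1.026
W_by_gas = -12399 J.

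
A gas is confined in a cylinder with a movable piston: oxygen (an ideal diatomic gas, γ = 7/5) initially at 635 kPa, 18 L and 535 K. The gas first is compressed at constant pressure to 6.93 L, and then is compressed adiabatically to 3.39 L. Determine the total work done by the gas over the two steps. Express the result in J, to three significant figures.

Step 1 (isobaric): W = PΔV = (635 kPa)(6.93 − 18 L) = -7029 J.
After step 1: P = 635 kPa, V = 6.93 L, T = 206 K.
Step 2 (adiabatic): W = (P₁V₁ − P₂V₂)/(γ−1) = (4401 − 5858)/0.4 = -3643 J.
W_total = -7029 − 3643 = -10672 J.

W_total ≈ -10700 J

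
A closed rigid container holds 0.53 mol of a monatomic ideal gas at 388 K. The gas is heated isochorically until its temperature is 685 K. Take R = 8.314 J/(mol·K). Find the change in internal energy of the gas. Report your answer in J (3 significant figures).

ΔU ≈ 1960 J

Constant volume ⇒ W = 0, so Q = ΔU = nCᵥΔT with Cᵥ = 3R/2 = 12.47 J/(mol·K).
ΔU = (0.53)(12.47)(685 − 388) = 1963 J.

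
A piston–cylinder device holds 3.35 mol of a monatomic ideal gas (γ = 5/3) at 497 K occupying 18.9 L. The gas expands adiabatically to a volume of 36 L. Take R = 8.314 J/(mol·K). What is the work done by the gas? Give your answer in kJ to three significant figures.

W ≈ 7.25 kJ

Adiabatic: TV^(γ−1) = const with γ = 5/3.
T₂ = T₁ (V₁/V₂)^(γ−1) = 497 × (18.9/36)^0.667 = 497 × 0.6508 = 323.4 K.
W_by = nCᵥ(T₁ − T₂) = (3.35)(12.47)(497 − 323.4) = 7251 J.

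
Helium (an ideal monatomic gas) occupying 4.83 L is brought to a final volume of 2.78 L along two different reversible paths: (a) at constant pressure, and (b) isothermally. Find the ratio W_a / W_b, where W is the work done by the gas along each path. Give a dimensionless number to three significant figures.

Path (a) isobaric: W = P₁(V₂ − V₁) → W_a/(P₁V₁) = -0.4244.
Path (b) isothermal: W = P₁V₁ ln(V₂/V₁) → W_b/(P₁V₁) = -0.5524.
W_a / W_b = -0.4244 / -0.5524 = 0.7683.

W_a / W_b ≈ 0.768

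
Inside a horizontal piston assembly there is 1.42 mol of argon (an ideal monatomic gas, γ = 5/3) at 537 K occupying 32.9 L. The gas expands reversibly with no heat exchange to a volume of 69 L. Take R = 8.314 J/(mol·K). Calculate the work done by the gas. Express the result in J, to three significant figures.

W ≈ 3710 J

Adiabatic: TV^(γ−1) = const with γ = 5/3.
T₂ = T₁ (V₁/V₂)^(γ−1) = 537 × (32.9/69)^0.667 = 537 × 0.6103 = 327.7 K.
W_by = nCᵥ(T₁ − T₂) = (1.42)(12.47)(537 − 327.7) = 3706 J.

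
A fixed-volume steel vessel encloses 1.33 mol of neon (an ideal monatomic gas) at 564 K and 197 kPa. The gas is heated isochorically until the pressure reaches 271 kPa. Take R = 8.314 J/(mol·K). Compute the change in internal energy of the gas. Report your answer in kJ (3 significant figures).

Constant volume ⇒ W = 0, so Q = ΔU = nCᵥΔT with Cᵥ = 3R/2 = 12.47 J/(mol·K).
At constant V, T₂/T₁ = P₂/P₁ ⇒ ΔT = T₁(P₂/P₁ − 1) = 564·(271/197 − 1) = 211.9 K.
ΔU = (1.33)(12.47)(211.9) = 3514 J.

ΔU ≈ 3.51 kJ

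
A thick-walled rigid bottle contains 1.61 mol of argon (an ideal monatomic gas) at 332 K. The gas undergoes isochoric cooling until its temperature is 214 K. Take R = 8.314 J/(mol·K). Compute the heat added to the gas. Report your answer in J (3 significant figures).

Q ≈ -2370 J

Constant volume ⇒ W = 0, so Q = ΔU = nCᵥΔT with Cᵥ = 3R/2 = 12.47 J/(mol·K).
ΔU = (1.61)(12.47)(214 − 332) = -2369 J.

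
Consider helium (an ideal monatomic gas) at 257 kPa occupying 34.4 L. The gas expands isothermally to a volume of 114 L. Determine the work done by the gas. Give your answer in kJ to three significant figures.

Isothermal: W = nRT ln(V₂/V₁) = P₁V₁ ln(V₂/V₁).
P₁V₁ = (257 kPa)(34.4 L) = 8841 J.
W = 8841 × ln(114/34.4) = 8841 × 1.198
W_by_gas = 10593 J.

W ≈ 10.6 kJ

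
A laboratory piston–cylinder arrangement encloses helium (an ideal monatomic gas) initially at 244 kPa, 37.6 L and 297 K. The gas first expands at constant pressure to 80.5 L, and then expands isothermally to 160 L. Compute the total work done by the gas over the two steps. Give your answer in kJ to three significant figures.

Step 1 (isobaric): W = PΔV = (244 kPa)(80.5 − 37.6 L) = 10468 J.
After step 1: P = 244 kPa, V = 80.5 L, T = 635.9 K.
Step 2 (isothermal): W = P₁V₁ ln(V₂/V₁) = (19642) ln(160/80.5) = 13492 J.
W_total = 10468 + 13492 = 23960 J.

W_total ≈ 24.0 kJ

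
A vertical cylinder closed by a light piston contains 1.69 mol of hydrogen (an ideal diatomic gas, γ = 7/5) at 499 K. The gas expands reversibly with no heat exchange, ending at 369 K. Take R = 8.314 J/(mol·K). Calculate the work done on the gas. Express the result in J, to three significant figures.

W ≈ -4570 J

Adiabatic ⇒ Q = 0, so W_by = −ΔU = nCᵥ(T₁ − T₂).
Cᵥ = 5R/2 = 20.79 J/(mol·K).
W = (1.69)(20.79)(499 − 369) = 4566 J.
Work on gas = −W_by = -4566 J.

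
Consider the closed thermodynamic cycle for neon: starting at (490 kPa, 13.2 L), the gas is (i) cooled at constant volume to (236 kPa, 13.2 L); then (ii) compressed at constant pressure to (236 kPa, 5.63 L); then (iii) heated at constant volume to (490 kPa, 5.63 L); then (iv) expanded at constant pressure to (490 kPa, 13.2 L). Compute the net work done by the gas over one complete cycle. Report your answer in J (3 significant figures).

Constant-volume legs do no work.
W(ii) = (236)(5.63 − 13.2) = -1787 J; W(iv) = (490)(13.2 − 5.63) = 3709 J.
W_net = -1787 + 3709 = 1923 J (the clockwise enclosed area).

W_net ≈ 1920 J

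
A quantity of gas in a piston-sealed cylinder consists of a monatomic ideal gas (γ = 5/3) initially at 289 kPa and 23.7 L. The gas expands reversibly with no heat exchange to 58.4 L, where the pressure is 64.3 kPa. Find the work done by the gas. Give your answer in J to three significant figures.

Adiabatic: W = (P₁V₁ − P₂V₂)/(γ − 1) with γ = 5/3.
P₁V₁ = 6849 J, P₂V₂ = 3755 J.
W = (6849 − 3755) / 0.6667 = 4641 J.

W ≈ 4640 J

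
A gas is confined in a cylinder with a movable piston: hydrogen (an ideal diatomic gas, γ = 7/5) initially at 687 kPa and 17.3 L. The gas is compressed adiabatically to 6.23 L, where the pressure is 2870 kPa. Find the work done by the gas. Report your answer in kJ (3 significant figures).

Adiabatic: W = (P₁V₁ − P₂V₂)/(γ − 1) with γ = 7/5.
P₁V₁ = 11885 J, P₂V₂ = 17880 J.
W = (11885 − 17880) / 0.4 = -14988 J.

W ≈ -15.0 kJ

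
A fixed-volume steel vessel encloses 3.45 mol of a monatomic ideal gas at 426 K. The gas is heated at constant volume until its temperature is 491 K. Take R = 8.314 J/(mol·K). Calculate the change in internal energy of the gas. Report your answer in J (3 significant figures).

Constant volume ⇒ W = 0, so Q = ΔU = nCᵥΔT with Cᵥ = 3R/2 = 12.47 J/(mol·K).
ΔU = (3.45)(12.47)(491 − 426) = 2797 J.

ΔU ≈ 2800 J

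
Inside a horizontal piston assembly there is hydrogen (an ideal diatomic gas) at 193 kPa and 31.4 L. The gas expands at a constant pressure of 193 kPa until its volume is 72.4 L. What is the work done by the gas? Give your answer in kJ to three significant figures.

Isobaric: W = P ΔV.
W = (193 kPa)(72.4 − 31.4 L) = (193)(41) = 7913 J.

W ≈ 7.91 kJ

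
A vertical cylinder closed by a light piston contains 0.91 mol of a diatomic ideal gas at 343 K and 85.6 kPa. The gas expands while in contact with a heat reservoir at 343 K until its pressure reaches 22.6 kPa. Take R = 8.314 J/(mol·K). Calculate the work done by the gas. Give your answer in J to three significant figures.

W ≈ 3460 J

Isothermal process: W = nRT ln(V₂/V₁) = nRT ln(P₁/P₂).
W = (0.91)(8.314)(343) × ln(85.6/22.6)
  = 2595 × ln(3.788) = 2595 × 1.332
W_by_gas = 3456 J.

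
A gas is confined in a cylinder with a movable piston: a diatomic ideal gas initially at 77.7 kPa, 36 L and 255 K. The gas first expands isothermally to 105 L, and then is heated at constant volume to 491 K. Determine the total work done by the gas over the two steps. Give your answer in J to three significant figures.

Step 1 (isothermal): W = P₁V₁ ln(V₂/V₁) = (2797) ln(105/36) = 2994 J.
Step 2 (isochoric): W = 0 (constant volume).
W_total = 2994 + 0 = 2994 J.

W_total ≈ 2990 J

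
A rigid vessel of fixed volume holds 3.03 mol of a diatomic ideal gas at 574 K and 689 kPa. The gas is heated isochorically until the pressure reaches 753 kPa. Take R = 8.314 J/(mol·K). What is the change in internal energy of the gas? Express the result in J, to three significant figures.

ΔU ≈ 3360 J

Constant volume ⇒ W = 0, so Q = ΔU = nCᵥΔT with Cᵥ = 5R/2 = 20.79 J/(mol·K).
At constant V, T₂/T₁ = P₂/P₁ ⇒ ΔT = T₁(P₂/P₁ − 1) = 574·(753/689 − 1) = 53.32 K.
ΔU = (3.03)(20.79)(53.32) = 3358 J.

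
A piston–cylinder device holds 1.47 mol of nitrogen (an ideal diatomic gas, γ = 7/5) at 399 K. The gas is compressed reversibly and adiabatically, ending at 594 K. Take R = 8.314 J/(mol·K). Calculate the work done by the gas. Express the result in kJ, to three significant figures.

W ≈ -5.96 kJ

Adiabatic ⇒ Q = 0, so W_by = −ΔU = nCᵥ(T₁ − T₂).
Cᵥ = 5R/2 = 20.79 J/(mol·K).
W = (1.47)(20.79)(399 − 594) = -5958 J.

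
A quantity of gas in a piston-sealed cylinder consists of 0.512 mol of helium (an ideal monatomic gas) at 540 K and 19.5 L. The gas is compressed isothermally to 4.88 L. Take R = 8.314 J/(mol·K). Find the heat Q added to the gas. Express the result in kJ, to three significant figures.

Isothermal ⇒ ΔU = 0, so Q = W = nRT ln(V₂/V₁).
Q = (0.512)(8.314)(540) ln(4.88/19.5) = 2299 × -1.385 = -3184 J.

Q ≈ -3.18 kJ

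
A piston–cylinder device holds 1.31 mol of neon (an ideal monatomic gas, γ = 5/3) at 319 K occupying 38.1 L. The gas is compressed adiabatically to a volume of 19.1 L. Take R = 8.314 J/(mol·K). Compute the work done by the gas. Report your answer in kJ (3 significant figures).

Adiabatic: TV^(γ−1) = const with γ = 5/3.
T₂ = T₁ (V₁/V₂)^(γ−1) = 319 × (38.1/19.1)^0.667 = 319 × 1.585 = 505.5 K.
W_by = nCᵥ(T₁ − T₂) = (1.31)(12.47)(319 − 505.5) = -3047 J.

W ≈ -3.05 kJ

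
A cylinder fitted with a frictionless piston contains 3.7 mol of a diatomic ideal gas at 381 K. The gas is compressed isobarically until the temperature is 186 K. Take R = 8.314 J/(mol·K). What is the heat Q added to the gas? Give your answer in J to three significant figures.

Isobaric: W = nRΔT = (3.7)(8.314)(-195) = -5999 J.
ΔU = nCᵥΔT with Cᵥ = 5R/2: ΔU = (3.7)(20.79)(-195) = -14996 J.
Q = ΔU + W = -14996 − 5999 = -20995 J.

Q ≈ -21000 J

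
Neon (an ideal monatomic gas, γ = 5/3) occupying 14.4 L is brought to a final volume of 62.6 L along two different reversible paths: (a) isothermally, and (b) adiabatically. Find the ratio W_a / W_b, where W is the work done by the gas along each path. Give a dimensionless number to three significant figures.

Path (a) isothermal: W = P₁V₁ ln(V₂/V₁) → W_a/(P₁V₁) = 1.47.
Path (b) adiabatic: W = P₁V₁(1 − (V₁/V₂)^(γ−1))/(γ−1) → W_b/(P₁V₁) = 0.9369.
W_a / W_b = 1.47 / 0.9369 = 1.569.

W_a / W_b ≈ 1.57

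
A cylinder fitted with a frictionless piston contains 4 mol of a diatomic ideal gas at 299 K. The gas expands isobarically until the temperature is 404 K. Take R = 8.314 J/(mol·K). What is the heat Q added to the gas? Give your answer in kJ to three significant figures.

Q ≈ 12.2 kJ

Isobaric: W = nRΔT = (4)(8.314)(105) = 3492 J.
ΔU = nCᵥΔT with Cᵥ = 5R/2: ΔU = (4)(20.79)(105) = 8730 J.
Q = ΔU + W = 8730 + 3492 = 12222 J.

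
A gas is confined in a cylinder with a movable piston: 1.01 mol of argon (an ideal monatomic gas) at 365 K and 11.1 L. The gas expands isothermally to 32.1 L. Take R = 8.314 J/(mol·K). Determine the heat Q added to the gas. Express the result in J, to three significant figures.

Q ≈ 3250 J

Isothermal ⇒ ΔU = 0, so Q = W = nRT ln(V₂/V₁).
Q = (1.01)(8.314)(365) ln(32.1/11.1) = 3065 × 1.062 = 3255 J.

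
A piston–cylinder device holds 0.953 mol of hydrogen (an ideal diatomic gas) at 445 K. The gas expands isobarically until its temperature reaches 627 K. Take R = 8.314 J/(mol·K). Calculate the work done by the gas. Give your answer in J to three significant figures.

W ≈ 1440 J

Isobaric: W = P ΔV = nR ΔT.
W = (0.953)(8.314)(627 − 445) = 1442 J.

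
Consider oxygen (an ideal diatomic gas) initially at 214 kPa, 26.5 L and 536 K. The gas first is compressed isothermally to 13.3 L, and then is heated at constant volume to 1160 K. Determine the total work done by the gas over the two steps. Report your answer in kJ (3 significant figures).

Step 1 (isothermal): W = P₁V₁ ln(V₂/V₁) = (5671) ln(13.3/26.5) = -3909 J.
Step 2 (isochoric): W = 0 (constant volume).
W_total = -3909 + 0 = -3909 J.

W_total ≈ -3.91 kJ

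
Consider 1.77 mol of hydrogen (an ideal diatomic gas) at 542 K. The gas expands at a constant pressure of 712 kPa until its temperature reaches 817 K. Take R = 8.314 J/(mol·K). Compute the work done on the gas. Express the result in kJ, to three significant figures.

Isobaric: W = P ΔV = nR ΔT.
W = (1.77)(8.314)(817 − 542) = 4047 J.
Work on gas = −W_by = -4047 J.

W ≈ -4.05 kJ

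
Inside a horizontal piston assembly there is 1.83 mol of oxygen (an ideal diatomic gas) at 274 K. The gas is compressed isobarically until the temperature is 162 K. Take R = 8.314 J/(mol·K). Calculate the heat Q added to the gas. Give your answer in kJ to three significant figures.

Isobaric: W = nRΔT = (1.83)(8.314)(-112) = -1704 J.
ΔU = nCᵥΔT with Cᵥ = 5R/2: ΔU = (1.83)(20.79)(-112) = -4260 J.
Q = ΔU + W = -4260 − 1704 = -5964 J.

Q ≈ -5.96 kJ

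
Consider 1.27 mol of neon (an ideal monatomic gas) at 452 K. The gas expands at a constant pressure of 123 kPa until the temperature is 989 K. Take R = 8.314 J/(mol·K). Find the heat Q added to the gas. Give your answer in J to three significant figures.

Q ≈ 14200 J

Isobaric: W = nRΔT = (1.27)(8.314)(537) = 5670 J.
ΔU = nCᵥΔT with Cᵥ = 3R/2: ΔU = (1.27)(12.47)(537) = 8505 J.
Q = ΔU + W = 8505 + 5670 = 14175 J.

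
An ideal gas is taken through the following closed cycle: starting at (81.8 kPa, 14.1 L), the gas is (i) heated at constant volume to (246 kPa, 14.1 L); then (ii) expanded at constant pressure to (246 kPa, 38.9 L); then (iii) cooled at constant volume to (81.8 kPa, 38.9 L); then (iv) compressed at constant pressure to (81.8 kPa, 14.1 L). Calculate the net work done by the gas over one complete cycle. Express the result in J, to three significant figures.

Constant-volume legs do no work.
W(ii) = (246)(38.9 − 14.1) = 6101 J; W(iv) = (81.8)(14.1 − 38.9) = -2029 J.
W_net = 6101 − 2029 = 4072 J (the clockwise enclosed area).

W_net ≈ 4070 J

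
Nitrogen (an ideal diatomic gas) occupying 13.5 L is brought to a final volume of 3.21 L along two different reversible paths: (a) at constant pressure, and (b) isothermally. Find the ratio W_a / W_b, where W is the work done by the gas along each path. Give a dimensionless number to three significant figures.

W_a / W_b ≈ 0.531

Path (a) isobaric: W = P₁(V₂ − V₁) → W_a/(P₁V₁) = -0.7622.
Path (b) isothermal: W = P₁V₁ ln(V₂/V₁) → W_b/(P₁V₁) = -1.436.
W_a / W_b = -0.7622 / -1.436 = 0.5306.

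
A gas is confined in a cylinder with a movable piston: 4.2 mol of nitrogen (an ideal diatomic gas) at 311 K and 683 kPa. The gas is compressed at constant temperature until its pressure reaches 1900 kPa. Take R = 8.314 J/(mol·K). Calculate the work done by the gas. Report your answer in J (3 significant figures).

W ≈ -11100 J

Isothermal process: W = nRT ln(V₂/V₁) = nRT ln(P₁/P₂).
W = (4.2)(8.314)(311) × ln(683/1900)
  = 10860 × ln(0.3595) = 10860 × -1.023
W_by_gas = -11111 J.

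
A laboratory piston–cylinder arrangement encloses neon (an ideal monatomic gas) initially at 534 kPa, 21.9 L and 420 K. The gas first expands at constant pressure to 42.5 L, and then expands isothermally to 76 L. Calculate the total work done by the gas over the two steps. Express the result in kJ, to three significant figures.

Step 1 (isobaric): W = PΔV = (534 kPa)(42.5 − 21.9 L) = 11000 J.
After step 1: P = 534 kPa, V = 42.5 L, T = 815.1 K.
Step 2 (isothermal): W = P₁V₁ ln(V₂/V₁) = (22695) ln(76/42.5) = 13191 J.
W_total = 11000 + 13191 = 24191 J.

W_total ≈ 24.2 kJ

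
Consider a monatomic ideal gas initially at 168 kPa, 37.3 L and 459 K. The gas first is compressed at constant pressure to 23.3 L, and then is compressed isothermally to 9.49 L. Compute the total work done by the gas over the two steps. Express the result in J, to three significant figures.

Step 1 (isobaric): W = PΔV = (168 kPa)(23.3 − 37.3 L) = -2352 J.
After step 1: P = 168 kPa, V = 23.3 L, T = 286.7 K.
Step 2 (isothermal): W = P₁V₁ ln(V₂/V₁) = (3914) ln(9.49/23.3) = -3516 J.
W_total = -2352 − 3516 = -5868 J.

W_total ≈ -5870 J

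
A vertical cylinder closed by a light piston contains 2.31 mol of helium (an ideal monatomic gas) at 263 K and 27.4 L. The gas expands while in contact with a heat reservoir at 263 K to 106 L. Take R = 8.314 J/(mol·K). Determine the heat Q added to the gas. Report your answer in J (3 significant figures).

Q ≈ 6830 J

Isothermal ⇒ ΔU = 0, so Q = W = nRT ln(V₂/V₁).
Q = (2.31)(8.314)(263) ln(106/27.4) = 5051 × 1.353 = 6833 J.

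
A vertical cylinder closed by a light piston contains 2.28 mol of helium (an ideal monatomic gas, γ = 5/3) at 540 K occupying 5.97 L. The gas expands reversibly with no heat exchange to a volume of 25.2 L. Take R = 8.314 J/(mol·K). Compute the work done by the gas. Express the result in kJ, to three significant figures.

W ≈ 9.48 kJ

Adiabatic: TV^(γ−1) = const with γ = 5/3.
T₂ = T₁ (V₁/V₂)^(γ−1) = 540 × (5.97/25.2)^0.667 = 540 × 0.3829 = 206.7 K.
W_by = nCᵥ(T₁ − T₂) = (2.28)(12.47)(540 − 206.7) = 9476 J.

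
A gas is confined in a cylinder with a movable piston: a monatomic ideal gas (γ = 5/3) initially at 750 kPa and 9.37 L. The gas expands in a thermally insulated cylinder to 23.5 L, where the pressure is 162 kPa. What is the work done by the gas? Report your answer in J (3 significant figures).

W ≈ 4830 J

Adiabatic: W = (P₁V₁ − P₂V₂)/(γ − 1) with γ = 5/3.
P₁V₁ = 7027 J, P₂V₂ = 3807 J.
W = (7027 − 3807) / 0.6667 = 4831 J.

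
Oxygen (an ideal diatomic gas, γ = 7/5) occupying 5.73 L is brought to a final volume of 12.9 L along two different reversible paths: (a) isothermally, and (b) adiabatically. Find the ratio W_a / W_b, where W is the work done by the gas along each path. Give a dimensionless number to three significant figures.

Path (a) isothermal: W = P₁V₁ ln(V₂/V₁) → W_a/(P₁V₁) = 0.8115.
Path (b) adiabatic: W = P₁V₁(1 − (V₁/V₂)^(γ−1))/(γ−1) → W_b/(P₁V₁) = 0.693.
W_a / W_b = 0.8115 / 0.693 = 1.171.

W_a / W_b ≈ 1.17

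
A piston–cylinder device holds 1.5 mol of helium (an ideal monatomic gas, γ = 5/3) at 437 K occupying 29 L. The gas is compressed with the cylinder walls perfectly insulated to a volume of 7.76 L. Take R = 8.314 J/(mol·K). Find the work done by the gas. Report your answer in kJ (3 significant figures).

Adiabatic: TV^(γ−1) = const with γ = 5/3.
T₂ = T₁ (V₁/V₂)^(γ−1) = 437 × (29/7.76)^0.667 = 437 × 2.408 = 1052 K.
W_by = nCᵥ(T₁ − T₂) = (1.5)(12.47)(437 − 1052) = -11512 J.

W ≈ -11.5 kJ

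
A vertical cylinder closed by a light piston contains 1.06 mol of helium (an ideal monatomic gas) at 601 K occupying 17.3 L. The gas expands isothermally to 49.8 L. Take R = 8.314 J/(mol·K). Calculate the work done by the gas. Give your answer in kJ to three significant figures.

Isothermal: W = nRT ln(V₂/V₁).
W = (1.06)(8.314)(601) × ln(49.8/17.3)
  = 5297 × 1.057
W_by_gas = 5600 J.

W ≈ 5.60 kJ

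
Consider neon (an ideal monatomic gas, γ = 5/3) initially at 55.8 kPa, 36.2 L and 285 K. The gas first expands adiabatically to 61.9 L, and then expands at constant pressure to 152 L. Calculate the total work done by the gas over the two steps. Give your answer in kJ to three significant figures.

Step 1 (adiabatic): W = (P₁V₁ − P₂V₂)/(γ−1) = (2020 − 1413)/0.667 = 911 J.
After step 1: P = 22.82 kPa, V = 61.9 L, T = 199.3 K.
Step 2 (isobaric): W = PΔV = (22.82 kPa)(152 − 61.9 L) = 2056 J.
W_total = 911 + 2056 = 2967 J.

W_total ≈ 2.97 kJ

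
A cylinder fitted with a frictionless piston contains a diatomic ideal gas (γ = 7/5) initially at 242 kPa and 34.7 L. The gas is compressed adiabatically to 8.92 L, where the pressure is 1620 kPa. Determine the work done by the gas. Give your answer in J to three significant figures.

Adiabatic: W = (P₁V₁ − P₂V₂)/(γ − 1) with γ = 7/5.
P₁V₁ = 8397 J, P₂V₂ = 14450 J.
W = (8397 − 14450) / 0.4 = -15132 J.

W ≈ -15100 J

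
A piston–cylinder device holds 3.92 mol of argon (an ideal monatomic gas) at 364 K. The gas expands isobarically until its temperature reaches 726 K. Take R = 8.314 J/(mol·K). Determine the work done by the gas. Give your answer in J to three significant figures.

Isobaric: W = P ΔV = nR ΔT.
W = (3.92)(8.314)(726 − 364) = 11798 J.

W ≈ 11800 J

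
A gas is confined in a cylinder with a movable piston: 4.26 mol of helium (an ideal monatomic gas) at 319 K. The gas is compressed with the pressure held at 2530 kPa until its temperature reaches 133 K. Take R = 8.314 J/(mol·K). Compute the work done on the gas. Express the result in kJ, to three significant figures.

Isobaric: W = P ΔV = nR ΔT.
W = (4.26)(8.314)(133 − 319) = -6588 J.
Work on gas = −W_by = 6588 J.

W ≈ 6.59 kJ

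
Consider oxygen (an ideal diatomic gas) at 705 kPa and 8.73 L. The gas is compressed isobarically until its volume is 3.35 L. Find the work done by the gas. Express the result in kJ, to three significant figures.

W ≈ -3.79 kJ

Isobaric: W = P ΔV.
W = (705 kPa)(3.35 − 8.73 L) = (705)(-5.38) = -3793 J.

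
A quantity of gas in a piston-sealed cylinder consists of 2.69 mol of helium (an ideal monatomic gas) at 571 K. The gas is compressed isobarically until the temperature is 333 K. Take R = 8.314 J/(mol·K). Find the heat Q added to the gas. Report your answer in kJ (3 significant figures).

Isobaric: W = nRΔT = (2.69)(8.314)(-238) = -5323 J.
ΔU = nCᵥΔT with Cᵥ = 3R/2: ΔU = (2.69)(12.47)(-238) = -7984 J.
Q = ΔU + W = -7984 − 5323 = -13307 J.

Q ≈ -13.3 kJ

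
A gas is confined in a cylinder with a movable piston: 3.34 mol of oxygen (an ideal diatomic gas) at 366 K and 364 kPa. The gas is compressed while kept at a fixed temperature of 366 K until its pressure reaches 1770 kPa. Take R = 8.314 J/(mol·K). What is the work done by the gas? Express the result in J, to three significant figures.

W ≈ -16100 J

Isothermal process: W = nRT ln(V₂/V₁) = nRT ln(P₁/P₂).
W = (3.34)(8.314)(366) × ln(364/1770)
  = 10163 × ln(0.2056) = 10163 × -1.582
W_by_gas = -16074 J.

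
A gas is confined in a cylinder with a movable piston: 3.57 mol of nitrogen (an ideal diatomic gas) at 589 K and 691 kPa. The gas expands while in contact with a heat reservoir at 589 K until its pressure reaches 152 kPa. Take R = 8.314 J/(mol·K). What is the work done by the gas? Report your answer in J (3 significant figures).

W ≈ 26500 J

Isothermal process: W = nRT ln(V₂/V₁) = nRT ln(P₁/P₂).
W = (3.57)(8.314)(589) × ln(691/152)
  = 17482 × ln(4.546) = 17482 × 1.514
W_by_gas = 26472 J.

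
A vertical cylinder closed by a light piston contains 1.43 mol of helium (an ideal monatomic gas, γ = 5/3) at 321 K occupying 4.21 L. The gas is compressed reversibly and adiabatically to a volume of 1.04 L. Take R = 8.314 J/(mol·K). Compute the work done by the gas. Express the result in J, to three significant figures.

W ≈ -8820 J

Adiabatic: TV^(γ−1) = const with γ = 5/3.
T₂ = T₁ (V₁/V₂)^(γ−1) = 321 × (4.21/1.04)^0.667 = 321 × 2.54 = 815.3 K.
W_by = nCᵥ(T₁ − T₂) = (1.43)(12.47)(321 − 815.3) = -8816 J.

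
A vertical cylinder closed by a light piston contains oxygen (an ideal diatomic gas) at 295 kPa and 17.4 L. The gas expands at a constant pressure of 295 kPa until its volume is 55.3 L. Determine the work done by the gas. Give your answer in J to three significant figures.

Isobaric: W = P ΔV.
W = (295 kPa)(55.3 − 17.4 L) = (295)(37.9) = 11180 J.

W ≈ 11200 J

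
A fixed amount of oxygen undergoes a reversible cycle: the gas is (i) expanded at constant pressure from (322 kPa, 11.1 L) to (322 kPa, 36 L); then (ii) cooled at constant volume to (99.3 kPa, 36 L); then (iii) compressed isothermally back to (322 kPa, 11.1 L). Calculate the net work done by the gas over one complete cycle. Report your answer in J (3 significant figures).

Leg (i): W = PΔV = (322)(36 − 11.1) = 8018 J.
Leg (ii): W = 0.
Leg (iii): W = PᵢVᵢ ln(V_f/Vᵢ) = (3575) ln(11.1/36) = -4206 J.
W_net = 8018 − 4206 = 3812 J.

W_net ≈ 3810 J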